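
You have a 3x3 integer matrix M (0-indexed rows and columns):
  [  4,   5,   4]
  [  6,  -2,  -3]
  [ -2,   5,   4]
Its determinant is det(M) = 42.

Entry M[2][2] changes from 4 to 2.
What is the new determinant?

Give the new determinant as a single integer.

Answer: 118

Derivation:
det is linear in row 2: changing M[2][2] by delta changes det by delta * cofactor(2,2).
Cofactor C_22 = (-1)^(2+2) * minor(2,2) = -38
Entry delta = 2 - 4 = -2
Det delta = -2 * -38 = 76
New det = 42 + 76 = 118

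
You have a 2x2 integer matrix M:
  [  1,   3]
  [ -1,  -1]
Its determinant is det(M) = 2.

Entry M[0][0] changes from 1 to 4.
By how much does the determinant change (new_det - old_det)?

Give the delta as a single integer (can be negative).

Answer: -3

Derivation:
Cofactor C_00 = -1
Entry delta = 4 - 1 = 3
Det delta = entry_delta * cofactor = 3 * -1 = -3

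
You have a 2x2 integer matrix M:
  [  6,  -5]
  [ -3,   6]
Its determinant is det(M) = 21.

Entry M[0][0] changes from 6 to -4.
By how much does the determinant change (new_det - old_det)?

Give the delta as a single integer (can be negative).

Cofactor C_00 = 6
Entry delta = -4 - 6 = -10
Det delta = entry_delta * cofactor = -10 * 6 = -60

Answer: -60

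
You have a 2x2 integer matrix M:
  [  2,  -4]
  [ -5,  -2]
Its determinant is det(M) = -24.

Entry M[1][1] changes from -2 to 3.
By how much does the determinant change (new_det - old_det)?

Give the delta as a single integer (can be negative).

Cofactor C_11 = 2
Entry delta = 3 - -2 = 5
Det delta = entry_delta * cofactor = 5 * 2 = 10

Answer: 10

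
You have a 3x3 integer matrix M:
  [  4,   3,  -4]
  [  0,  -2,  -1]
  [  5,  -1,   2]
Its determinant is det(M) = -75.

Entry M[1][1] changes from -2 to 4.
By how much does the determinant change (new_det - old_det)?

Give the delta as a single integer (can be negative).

Answer: 168

Derivation:
Cofactor C_11 = 28
Entry delta = 4 - -2 = 6
Det delta = entry_delta * cofactor = 6 * 28 = 168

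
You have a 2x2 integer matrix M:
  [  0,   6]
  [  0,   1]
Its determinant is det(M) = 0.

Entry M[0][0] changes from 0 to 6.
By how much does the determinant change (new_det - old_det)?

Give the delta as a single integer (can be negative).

Cofactor C_00 = 1
Entry delta = 6 - 0 = 6
Det delta = entry_delta * cofactor = 6 * 1 = 6

Answer: 6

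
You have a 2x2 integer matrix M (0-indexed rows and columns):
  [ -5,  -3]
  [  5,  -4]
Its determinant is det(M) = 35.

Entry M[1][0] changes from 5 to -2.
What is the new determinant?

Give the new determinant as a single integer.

det is linear in row 1: changing M[1][0] by delta changes det by delta * cofactor(1,0).
Cofactor C_10 = (-1)^(1+0) * minor(1,0) = 3
Entry delta = -2 - 5 = -7
Det delta = -7 * 3 = -21
New det = 35 + -21 = 14

Answer: 14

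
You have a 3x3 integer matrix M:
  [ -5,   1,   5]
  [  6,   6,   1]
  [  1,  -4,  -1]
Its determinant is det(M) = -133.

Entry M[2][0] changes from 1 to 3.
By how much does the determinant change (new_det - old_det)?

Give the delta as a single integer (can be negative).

Answer: -58

Derivation:
Cofactor C_20 = -29
Entry delta = 3 - 1 = 2
Det delta = entry_delta * cofactor = 2 * -29 = -58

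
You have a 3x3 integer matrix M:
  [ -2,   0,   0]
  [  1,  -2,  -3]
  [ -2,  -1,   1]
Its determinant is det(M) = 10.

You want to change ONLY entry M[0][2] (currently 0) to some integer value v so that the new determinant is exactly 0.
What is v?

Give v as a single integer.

det is linear in entry M[0][2]: det = old_det + (v - 0) * C_02
Cofactor C_02 = -5
Want det = 0: 10 + (v - 0) * -5 = 0
  (v - 0) = -10 / -5 = 2
  v = 0 + (2) = 2

Answer: 2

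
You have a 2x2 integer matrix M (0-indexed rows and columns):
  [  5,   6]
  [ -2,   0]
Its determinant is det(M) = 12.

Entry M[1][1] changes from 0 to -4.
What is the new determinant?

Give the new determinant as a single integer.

det is linear in row 1: changing M[1][1] by delta changes det by delta * cofactor(1,1).
Cofactor C_11 = (-1)^(1+1) * minor(1,1) = 5
Entry delta = -4 - 0 = -4
Det delta = -4 * 5 = -20
New det = 12 + -20 = -8

Answer: -8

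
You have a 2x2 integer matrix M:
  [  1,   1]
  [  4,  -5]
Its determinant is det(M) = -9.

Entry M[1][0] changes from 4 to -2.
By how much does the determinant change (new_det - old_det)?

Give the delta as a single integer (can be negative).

Cofactor C_10 = -1
Entry delta = -2 - 4 = -6
Det delta = entry_delta * cofactor = -6 * -1 = 6

Answer: 6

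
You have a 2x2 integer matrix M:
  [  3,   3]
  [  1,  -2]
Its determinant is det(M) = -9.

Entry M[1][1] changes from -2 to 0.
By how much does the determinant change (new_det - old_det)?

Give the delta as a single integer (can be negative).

Cofactor C_11 = 3
Entry delta = 0 - -2 = 2
Det delta = entry_delta * cofactor = 2 * 3 = 6

Answer: 6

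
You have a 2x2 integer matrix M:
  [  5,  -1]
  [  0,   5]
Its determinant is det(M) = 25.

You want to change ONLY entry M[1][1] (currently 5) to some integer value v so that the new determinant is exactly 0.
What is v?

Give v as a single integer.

Answer: 0

Derivation:
det is linear in entry M[1][1]: det = old_det + (v - 5) * C_11
Cofactor C_11 = 5
Want det = 0: 25 + (v - 5) * 5 = 0
  (v - 5) = -25 / 5 = -5
  v = 5 + (-5) = 0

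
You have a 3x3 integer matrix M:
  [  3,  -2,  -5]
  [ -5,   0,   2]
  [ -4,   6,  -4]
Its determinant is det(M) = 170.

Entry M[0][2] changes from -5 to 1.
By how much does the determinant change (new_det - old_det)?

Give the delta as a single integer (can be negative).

Answer: -180

Derivation:
Cofactor C_02 = -30
Entry delta = 1 - -5 = 6
Det delta = entry_delta * cofactor = 6 * -30 = -180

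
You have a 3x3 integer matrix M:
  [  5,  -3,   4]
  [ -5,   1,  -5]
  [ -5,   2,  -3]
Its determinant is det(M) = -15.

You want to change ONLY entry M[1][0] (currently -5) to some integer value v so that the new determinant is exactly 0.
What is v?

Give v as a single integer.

Answer: -20

Derivation:
det is linear in entry M[1][0]: det = old_det + (v - -5) * C_10
Cofactor C_10 = -1
Want det = 0: -15 + (v - -5) * -1 = 0
  (v - -5) = 15 / -1 = -15
  v = -5 + (-15) = -20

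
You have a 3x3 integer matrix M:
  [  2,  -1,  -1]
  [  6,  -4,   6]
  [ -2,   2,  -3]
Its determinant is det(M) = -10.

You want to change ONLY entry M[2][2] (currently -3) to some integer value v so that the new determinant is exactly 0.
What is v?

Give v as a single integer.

Answer: -8

Derivation:
det is linear in entry M[2][2]: det = old_det + (v - -3) * C_22
Cofactor C_22 = -2
Want det = 0: -10 + (v - -3) * -2 = 0
  (v - -3) = 10 / -2 = -5
  v = -3 + (-5) = -8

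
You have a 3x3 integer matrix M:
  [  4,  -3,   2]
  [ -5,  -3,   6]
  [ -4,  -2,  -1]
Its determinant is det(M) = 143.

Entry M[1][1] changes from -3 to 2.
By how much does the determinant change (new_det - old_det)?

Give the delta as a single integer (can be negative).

Cofactor C_11 = 4
Entry delta = 2 - -3 = 5
Det delta = entry_delta * cofactor = 5 * 4 = 20

Answer: 20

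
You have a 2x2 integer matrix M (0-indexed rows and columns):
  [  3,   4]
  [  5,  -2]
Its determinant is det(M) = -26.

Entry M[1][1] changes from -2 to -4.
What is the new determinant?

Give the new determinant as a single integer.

Answer: -32

Derivation:
det is linear in row 1: changing M[1][1] by delta changes det by delta * cofactor(1,1).
Cofactor C_11 = (-1)^(1+1) * minor(1,1) = 3
Entry delta = -4 - -2 = -2
Det delta = -2 * 3 = -6
New det = -26 + -6 = -32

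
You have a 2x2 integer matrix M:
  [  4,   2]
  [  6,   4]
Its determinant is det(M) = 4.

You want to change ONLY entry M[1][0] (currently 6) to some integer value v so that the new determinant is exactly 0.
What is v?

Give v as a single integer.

Answer: 8

Derivation:
det is linear in entry M[1][0]: det = old_det + (v - 6) * C_10
Cofactor C_10 = -2
Want det = 0: 4 + (v - 6) * -2 = 0
  (v - 6) = -4 / -2 = 2
  v = 6 + (2) = 8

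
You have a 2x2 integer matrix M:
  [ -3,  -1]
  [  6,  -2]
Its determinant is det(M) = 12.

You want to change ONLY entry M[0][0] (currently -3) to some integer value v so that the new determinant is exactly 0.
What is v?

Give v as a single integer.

Answer: 3

Derivation:
det is linear in entry M[0][0]: det = old_det + (v - -3) * C_00
Cofactor C_00 = -2
Want det = 0: 12 + (v - -3) * -2 = 0
  (v - -3) = -12 / -2 = 6
  v = -3 + (6) = 3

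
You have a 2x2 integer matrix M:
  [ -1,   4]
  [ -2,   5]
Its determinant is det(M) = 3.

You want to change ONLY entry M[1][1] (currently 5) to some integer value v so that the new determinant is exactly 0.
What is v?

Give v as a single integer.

Answer: 8

Derivation:
det is linear in entry M[1][1]: det = old_det + (v - 5) * C_11
Cofactor C_11 = -1
Want det = 0: 3 + (v - 5) * -1 = 0
  (v - 5) = -3 / -1 = 3
  v = 5 + (3) = 8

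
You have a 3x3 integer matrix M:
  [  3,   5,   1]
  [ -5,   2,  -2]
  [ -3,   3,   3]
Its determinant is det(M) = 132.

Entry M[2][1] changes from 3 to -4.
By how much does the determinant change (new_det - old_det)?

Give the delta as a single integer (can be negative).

Cofactor C_21 = 1
Entry delta = -4 - 3 = -7
Det delta = entry_delta * cofactor = -7 * 1 = -7

Answer: -7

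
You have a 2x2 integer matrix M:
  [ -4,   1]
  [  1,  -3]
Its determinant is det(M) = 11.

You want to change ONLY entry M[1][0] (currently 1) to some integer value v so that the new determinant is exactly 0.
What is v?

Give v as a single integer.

det is linear in entry M[1][0]: det = old_det + (v - 1) * C_10
Cofactor C_10 = -1
Want det = 0: 11 + (v - 1) * -1 = 0
  (v - 1) = -11 / -1 = 11
  v = 1 + (11) = 12

Answer: 12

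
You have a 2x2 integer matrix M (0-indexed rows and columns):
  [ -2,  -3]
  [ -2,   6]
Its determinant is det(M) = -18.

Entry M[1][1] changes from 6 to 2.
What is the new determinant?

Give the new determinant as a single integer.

Answer: -10

Derivation:
det is linear in row 1: changing M[1][1] by delta changes det by delta * cofactor(1,1).
Cofactor C_11 = (-1)^(1+1) * minor(1,1) = -2
Entry delta = 2 - 6 = -4
Det delta = -4 * -2 = 8
New det = -18 + 8 = -10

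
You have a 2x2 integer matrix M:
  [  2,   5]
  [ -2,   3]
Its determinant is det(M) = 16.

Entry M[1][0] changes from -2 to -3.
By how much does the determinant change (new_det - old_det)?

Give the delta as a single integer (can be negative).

Cofactor C_10 = -5
Entry delta = -3 - -2 = -1
Det delta = entry_delta * cofactor = -1 * -5 = 5

Answer: 5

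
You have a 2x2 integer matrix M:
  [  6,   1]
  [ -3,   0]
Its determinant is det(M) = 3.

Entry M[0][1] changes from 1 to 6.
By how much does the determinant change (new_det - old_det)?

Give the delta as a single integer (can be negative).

Answer: 15

Derivation:
Cofactor C_01 = 3
Entry delta = 6 - 1 = 5
Det delta = entry_delta * cofactor = 5 * 3 = 15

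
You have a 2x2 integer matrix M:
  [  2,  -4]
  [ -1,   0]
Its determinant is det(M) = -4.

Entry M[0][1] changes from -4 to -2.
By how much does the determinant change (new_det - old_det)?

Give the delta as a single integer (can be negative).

Answer: 2

Derivation:
Cofactor C_01 = 1
Entry delta = -2 - -4 = 2
Det delta = entry_delta * cofactor = 2 * 1 = 2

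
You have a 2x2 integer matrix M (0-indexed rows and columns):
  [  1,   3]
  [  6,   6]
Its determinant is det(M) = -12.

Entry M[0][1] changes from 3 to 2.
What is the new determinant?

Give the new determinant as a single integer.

Answer: -6

Derivation:
det is linear in row 0: changing M[0][1] by delta changes det by delta * cofactor(0,1).
Cofactor C_01 = (-1)^(0+1) * minor(0,1) = -6
Entry delta = 2 - 3 = -1
Det delta = -1 * -6 = 6
New det = -12 + 6 = -6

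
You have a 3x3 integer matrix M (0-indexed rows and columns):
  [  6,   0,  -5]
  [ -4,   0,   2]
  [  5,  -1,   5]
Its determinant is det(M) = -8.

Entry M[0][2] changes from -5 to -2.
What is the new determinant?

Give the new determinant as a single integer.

Answer: 4

Derivation:
det is linear in row 0: changing M[0][2] by delta changes det by delta * cofactor(0,2).
Cofactor C_02 = (-1)^(0+2) * minor(0,2) = 4
Entry delta = -2 - -5 = 3
Det delta = 3 * 4 = 12
New det = -8 + 12 = 4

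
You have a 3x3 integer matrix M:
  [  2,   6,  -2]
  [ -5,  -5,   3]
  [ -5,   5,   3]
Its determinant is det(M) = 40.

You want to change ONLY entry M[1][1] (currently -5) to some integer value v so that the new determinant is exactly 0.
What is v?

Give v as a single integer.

Answer: 5

Derivation:
det is linear in entry M[1][1]: det = old_det + (v - -5) * C_11
Cofactor C_11 = -4
Want det = 0: 40 + (v - -5) * -4 = 0
  (v - -5) = -40 / -4 = 10
  v = -5 + (10) = 5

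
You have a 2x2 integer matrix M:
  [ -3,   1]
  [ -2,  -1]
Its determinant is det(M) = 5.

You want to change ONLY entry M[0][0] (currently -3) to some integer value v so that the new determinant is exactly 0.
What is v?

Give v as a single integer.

Answer: 2

Derivation:
det is linear in entry M[0][0]: det = old_det + (v - -3) * C_00
Cofactor C_00 = -1
Want det = 0: 5 + (v - -3) * -1 = 0
  (v - -3) = -5 / -1 = 5
  v = -3 + (5) = 2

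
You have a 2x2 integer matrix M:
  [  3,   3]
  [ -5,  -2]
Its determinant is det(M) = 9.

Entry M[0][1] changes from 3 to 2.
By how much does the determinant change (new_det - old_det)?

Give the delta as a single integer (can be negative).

Answer: -5

Derivation:
Cofactor C_01 = 5
Entry delta = 2 - 3 = -1
Det delta = entry_delta * cofactor = -1 * 5 = -5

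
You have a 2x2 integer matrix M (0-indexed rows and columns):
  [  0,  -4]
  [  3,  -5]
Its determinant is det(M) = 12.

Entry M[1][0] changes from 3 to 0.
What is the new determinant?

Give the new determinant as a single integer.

Answer: 0

Derivation:
det is linear in row 1: changing M[1][0] by delta changes det by delta * cofactor(1,0).
Cofactor C_10 = (-1)^(1+0) * minor(1,0) = 4
Entry delta = 0 - 3 = -3
Det delta = -3 * 4 = -12
New det = 12 + -12 = 0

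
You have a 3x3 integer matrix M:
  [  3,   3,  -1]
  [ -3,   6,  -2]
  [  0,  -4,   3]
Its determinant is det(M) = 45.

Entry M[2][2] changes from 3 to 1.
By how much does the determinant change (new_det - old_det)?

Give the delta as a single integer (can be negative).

Answer: -54

Derivation:
Cofactor C_22 = 27
Entry delta = 1 - 3 = -2
Det delta = entry_delta * cofactor = -2 * 27 = -54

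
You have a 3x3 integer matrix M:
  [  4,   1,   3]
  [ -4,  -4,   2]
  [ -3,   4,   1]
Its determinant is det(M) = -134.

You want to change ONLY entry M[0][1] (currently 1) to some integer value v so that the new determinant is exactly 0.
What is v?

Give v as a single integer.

det is linear in entry M[0][1]: det = old_det + (v - 1) * C_01
Cofactor C_01 = -2
Want det = 0: -134 + (v - 1) * -2 = 0
  (v - 1) = 134 / -2 = -67
  v = 1 + (-67) = -66

Answer: -66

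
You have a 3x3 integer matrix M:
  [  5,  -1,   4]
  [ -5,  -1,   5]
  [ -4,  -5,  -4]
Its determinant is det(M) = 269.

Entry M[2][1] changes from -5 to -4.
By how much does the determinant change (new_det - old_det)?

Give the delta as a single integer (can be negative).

Cofactor C_21 = -45
Entry delta = -4 - -5 = 1
Det delta = entry_delta * cofactor = 1 * -45 = -45

Answer: -45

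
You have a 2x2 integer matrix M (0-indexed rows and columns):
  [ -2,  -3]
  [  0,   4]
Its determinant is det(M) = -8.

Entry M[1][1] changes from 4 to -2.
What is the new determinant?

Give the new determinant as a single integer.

Answer: 4

Derivation:
det is linear in row 1: changing M[1][1] by delta changes det by delta * cofactor(1,1).
Cofactor C_11 = (-1)^(1+1) * minor(1,1) = -2
Entry delta = -2 - 4 = -6
Det delta = -6 * -2 = 12
New det = -8 + 12 = 4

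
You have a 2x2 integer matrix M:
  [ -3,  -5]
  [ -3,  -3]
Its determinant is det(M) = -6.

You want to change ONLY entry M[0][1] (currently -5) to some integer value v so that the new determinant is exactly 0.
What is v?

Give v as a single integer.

Answer: -3

Derivation:
det is linear in entry M[0][1]: det = old_det + (v - -5) * C_01
Cofactor C_01 = 3
Want det = 0: -6 + (v - -5) * 3 = 0
  (v - -5) = 6 / 3 = 2
  v = -5 + (2) = -3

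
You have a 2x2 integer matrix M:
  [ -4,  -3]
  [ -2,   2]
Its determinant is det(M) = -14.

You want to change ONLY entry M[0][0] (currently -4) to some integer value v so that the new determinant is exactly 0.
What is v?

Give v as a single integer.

Answer: 3

Derivation:
det is linear in entry M[0][0]: det = old_det + (v - -4) * C_00
Cofactor C_00 = 2
Want det = 0: -14 + (v - -4) * 2 = 0
  (v - -4) = 14 / 2 = 7
  v = -4 + (7) = 3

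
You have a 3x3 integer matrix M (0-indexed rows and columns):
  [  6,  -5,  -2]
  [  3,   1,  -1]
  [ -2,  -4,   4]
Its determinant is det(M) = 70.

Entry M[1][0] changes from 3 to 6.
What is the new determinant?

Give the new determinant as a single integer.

Answer: 154

Derivation:
det is linear in row 1: changing M[1][0] by delta changes det by delta * cofactor(1,0).
Cofactor C_10 = (-1)^(1+0) * minor(1,0) = 28
Entry delta = 6 - 3 = 3
Det delta = 3 * 28 = 84
New det = 70 + 84 = 154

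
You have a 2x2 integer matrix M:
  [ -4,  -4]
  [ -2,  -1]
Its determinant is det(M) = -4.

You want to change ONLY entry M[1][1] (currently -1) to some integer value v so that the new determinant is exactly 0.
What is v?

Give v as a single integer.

Answer: -2

Derivation:
det is linear in entry M[1][1]: det = old_det + (v - -1) * C_11
Cofactor C_11 = -4
Want det = 0: -4 + (v - -1) * -4 = 0
  (v - -1) = 4 / -4 = -1
  v = -1 + (-1) = -2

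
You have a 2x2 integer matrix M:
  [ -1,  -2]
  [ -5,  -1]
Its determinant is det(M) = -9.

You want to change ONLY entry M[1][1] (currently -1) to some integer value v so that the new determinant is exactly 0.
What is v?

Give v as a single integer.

det is linear in entry M[1][1]: det = old_det + (v - -1) * C_11
Cofactor C_11 = -1
Want det = 0: -9 + (v - -1) * -1 = 0
  (v - -1) = 9 / -1 = -9
  v = -1 + (-9) = -10

Answer: -10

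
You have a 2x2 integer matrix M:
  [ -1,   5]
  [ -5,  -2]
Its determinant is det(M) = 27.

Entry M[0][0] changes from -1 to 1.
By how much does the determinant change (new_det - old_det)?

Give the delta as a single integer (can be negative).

Answer: -4

Derivation:
Cofactor C_00 = -2
Entry delta = 1 - -1 = 2
Det delta = entry_delta * cofactor = 2 * -2 = -4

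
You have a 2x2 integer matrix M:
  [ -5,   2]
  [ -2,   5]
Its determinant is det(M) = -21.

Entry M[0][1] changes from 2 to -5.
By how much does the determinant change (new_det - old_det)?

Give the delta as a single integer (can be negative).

Cofactor C_01 = 2
Entry delta = -5 - 2 = -7
Det delta = entry_delta * cofactor = -7 * 2 = -14

Answer: -14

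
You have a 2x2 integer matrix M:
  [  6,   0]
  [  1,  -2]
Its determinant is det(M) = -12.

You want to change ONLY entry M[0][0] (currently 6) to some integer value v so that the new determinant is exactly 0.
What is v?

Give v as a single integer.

det is linear in entry M[0][0]: det = old_det + (v - 6) * C_00
Cofactor C_00 = -2
Want det = 0: -12 + (v - 6) * -2 = 0
  (v - 6) = 12 / -2 = -6
  v = 6 + (-6) = 0

Answer: 0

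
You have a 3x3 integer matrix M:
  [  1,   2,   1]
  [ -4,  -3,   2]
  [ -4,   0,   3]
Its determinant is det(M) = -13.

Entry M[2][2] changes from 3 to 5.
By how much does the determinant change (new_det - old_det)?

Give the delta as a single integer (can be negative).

Answer: 10

Derivation:
Cofactor C_22 = 5
Entry delta = 5 - 3 = 2
Det delta = entry_delta * cofactor = 2 * 5 = 10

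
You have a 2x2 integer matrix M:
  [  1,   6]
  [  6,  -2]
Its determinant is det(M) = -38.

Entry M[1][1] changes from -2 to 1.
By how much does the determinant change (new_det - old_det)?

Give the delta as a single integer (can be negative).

Answer: 3

Derivation:
Cofactor C_11 = 1
Entry delta = 1 - -2 = 3
Det delta = entry_delta * cofactor = 3 * 1 = 3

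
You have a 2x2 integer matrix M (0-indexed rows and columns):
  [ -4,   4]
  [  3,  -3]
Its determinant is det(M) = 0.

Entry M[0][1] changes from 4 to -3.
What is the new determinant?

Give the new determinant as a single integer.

Answer: 21

Derivation:
det is linear in row 0: changing M[0][1] by delta changes det by delta * cofactor(0,1).
Cofactor C_01 = (-1)^(0+1) * minor(0,1) = -3
Entry delta = -3 - 4 = -7
Det delta = -7 * -3 = 21
New det = 0 + 21 = 21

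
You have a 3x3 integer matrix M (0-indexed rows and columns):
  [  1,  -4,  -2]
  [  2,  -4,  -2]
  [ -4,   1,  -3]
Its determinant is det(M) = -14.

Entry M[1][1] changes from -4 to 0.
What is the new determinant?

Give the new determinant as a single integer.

Answer: -58

Derivation:
det is linear in row 1: changing M[1][1] by delta changes det by delta * cofactor(1,1).
Cofactor C_11 = (-1)^(1+1) * minor(1,1) = -11
Entry delta = 0 - -4 = 4
Det delta = 4 * -11 = -44
New det = -14 + -44 = -58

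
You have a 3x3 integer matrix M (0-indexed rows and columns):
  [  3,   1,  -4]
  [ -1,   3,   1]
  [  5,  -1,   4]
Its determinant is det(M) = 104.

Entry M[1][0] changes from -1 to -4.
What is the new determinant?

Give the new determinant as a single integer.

det is linear in row 1: changing M[1][0] by delta changes det by delta * cofactor(1,0).
Cofactor C_10 = (-1)^(1+0) * minor(1,0) = 0
Entry delta = -4 - -1 = -3
Det delta = -3 * 0 = 0
New det = 104 + 0 = 104

Answer: 104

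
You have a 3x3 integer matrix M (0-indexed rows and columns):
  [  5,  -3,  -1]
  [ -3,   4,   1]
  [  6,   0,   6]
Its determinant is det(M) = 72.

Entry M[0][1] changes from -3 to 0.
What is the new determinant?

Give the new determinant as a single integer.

Answer: 144

Derivation:
det is linear in row 0: changing M[0][1] by delta changes det by delta * cofactor(0,1).
Cofactor C_01 = (-1)^(0+1) * minor(0,1) = 24
Entry delta = 0 - -3 = 3
Det delta = 3 * 24 = 72
New det = 72 + 72 = 144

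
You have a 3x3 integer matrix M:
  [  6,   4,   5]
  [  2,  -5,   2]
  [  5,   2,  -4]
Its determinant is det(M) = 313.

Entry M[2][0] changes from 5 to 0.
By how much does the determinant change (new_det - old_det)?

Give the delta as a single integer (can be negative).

Cofactor C_20 = 33
Entry delta = 0 - 5 = -5
Det delta = entry_delta * cofactor = -5 * 33 = -165

Answer: -165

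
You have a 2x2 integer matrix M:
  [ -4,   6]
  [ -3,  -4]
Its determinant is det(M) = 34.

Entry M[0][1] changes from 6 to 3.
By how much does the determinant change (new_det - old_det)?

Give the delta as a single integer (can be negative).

Answer: -9

Derivation:
Cofactor C_01 = 3
Entry delta = 3 - 6 = -3
Det delta = entry_delta * cofactor = -3 * 3 = -9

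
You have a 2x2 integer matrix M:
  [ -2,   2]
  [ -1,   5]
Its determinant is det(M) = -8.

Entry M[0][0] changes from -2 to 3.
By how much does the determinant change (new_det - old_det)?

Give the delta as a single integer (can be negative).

Answer: 25

Derivation:
Cofactor C_00 = 5
Entry delta = 3 - -2 = 5
Det delta = entry_delta * cofactor = 5 * 5 = 25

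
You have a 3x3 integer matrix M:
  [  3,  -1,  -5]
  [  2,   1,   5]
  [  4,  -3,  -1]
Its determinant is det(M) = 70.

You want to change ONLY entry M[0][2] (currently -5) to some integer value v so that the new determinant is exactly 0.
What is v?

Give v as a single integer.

det is linear in entry M[0][2]: det = old_det + (v - -5) * C_02
Cofactor C_02 = -10
Want det = 0: 70 + (v - -5) * -10 = 0
  (v - -5) = -70 / -10 = 7
  v = -5 + (7) = 2

Answer: 2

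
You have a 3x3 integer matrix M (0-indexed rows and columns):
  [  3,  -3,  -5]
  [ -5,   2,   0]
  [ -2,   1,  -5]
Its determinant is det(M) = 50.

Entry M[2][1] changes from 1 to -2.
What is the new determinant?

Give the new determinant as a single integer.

Answer: -25

Derivation:
det is linear in row 2: changing M[2][1] by delta changes det by delta * cofactor(2,1).
Cofactor C_21 = (-1)^(2+1) * minor(2,1) = 25
Entry delta = -2 - 1 = -3
Det delta = -3 * 25 = -75
New det = 50 + -75 = -25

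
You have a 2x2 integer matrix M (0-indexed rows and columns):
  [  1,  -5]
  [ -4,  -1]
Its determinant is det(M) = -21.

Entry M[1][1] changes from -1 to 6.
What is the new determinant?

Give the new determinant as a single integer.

Answer: -14

Derivation:
det is linear in row 1: changing M[1][1] by delta changes det by delta * cofactor(1,1).
Cofactor C_11 = (-1)^(1+1) * minor(1,1) = 1
Entry delta = 6 - -1 = 7
Det delta = 7 * 1 = 7
New det = -21 + 7 = -14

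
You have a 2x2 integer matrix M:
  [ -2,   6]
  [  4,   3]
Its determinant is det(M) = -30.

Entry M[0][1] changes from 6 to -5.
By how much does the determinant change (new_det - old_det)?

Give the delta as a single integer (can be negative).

Answer: 44

Derivation:
Cofactor C_01 = -4
Entry delta = -5 - 6 = -11
Det delta = entry_delta * cofactor = -11 * -4 = 44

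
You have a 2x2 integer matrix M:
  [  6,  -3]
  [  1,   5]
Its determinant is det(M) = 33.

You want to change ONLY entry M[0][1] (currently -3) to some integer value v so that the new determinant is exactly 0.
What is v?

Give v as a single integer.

Answer: 30

Derivation:
det is linear in entry M[0][1]: det = old_det + (v - -3) * C_01
Cofactor C_01 = -1
Want det = 0: 33 + (v - -3) * -1 = 0
  (v - -3) = -33 / -1 = 33
  v = -3 + (33) = 30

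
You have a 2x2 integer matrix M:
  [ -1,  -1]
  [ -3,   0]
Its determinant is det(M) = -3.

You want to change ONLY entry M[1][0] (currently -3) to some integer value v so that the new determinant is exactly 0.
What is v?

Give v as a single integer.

Answer: 0

Derivation:
det is linear in entry M[1][0]: det = old_det + (v - -3) * C_10
Cofactor C_10 = 1
Want det = 0: -3 + (v - -3) * 1 = 0
  (v - -3) = 3 / 1 = 3
  v = -3 + (3) = 0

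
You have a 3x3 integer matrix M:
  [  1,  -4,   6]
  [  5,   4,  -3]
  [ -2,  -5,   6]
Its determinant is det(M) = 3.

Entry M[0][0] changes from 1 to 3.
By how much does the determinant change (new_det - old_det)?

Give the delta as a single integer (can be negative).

Answer: 18

Derivation:
Cofactor C_00 = 9
Entry delta = 3 - 1 = 2
Det delta = entry_delta * cofactor = 2 * 9 = 18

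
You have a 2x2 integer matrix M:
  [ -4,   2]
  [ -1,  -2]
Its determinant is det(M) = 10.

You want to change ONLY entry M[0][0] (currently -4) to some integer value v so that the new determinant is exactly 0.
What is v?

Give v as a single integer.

det is linear in entry M[0][0]: det = old_det + (v - -4) * C_00
Cofactor C_00 = -2
Want det = 0: 10 + (v - -4) * -2 = 0
  (v - -4) = -10 / -2 = 5
  v = -4 + (5) = 1

Answer: 1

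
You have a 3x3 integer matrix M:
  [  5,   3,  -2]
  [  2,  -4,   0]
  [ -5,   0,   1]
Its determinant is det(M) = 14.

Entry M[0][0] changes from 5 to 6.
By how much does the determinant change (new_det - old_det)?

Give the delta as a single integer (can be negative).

Cofactor C_00 = -4
Entry delta = 6 - 5 = 1
Det delta = entry_delta * cofactor = 1 * -4 = -4

Answer: -4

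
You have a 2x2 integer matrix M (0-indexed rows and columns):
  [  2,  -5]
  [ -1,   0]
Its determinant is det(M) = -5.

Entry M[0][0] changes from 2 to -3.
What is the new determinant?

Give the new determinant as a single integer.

Answer: -5

Derivation:
det is linear in row 0: changing M[0][0] by delta changes det by delta * cofactor(0,0).
Cofactor C_00 = (-1)^(0+0) * minor(0,0) = 0
Entry delta = -3 - 2 = -5
Det delta = -5 * 0 = 0
New det = -5 + 0 = -5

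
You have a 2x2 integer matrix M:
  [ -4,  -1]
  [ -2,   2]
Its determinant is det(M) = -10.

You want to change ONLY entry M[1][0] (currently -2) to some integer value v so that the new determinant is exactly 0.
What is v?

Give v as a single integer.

Answer: 8

Derivation:
det is linear in entry M[1][0]: det = old_det + (v - -2) * C_10
Cofactor C_10 = 1
Want det = 0: -10 + (v - -2) * 1 = 0
  (v - -2) = 10 / 1 = 10
  v = -2 + (10) = 8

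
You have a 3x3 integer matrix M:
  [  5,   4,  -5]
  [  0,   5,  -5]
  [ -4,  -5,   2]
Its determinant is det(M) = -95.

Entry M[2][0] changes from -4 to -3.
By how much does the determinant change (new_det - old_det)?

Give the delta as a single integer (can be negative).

Answer: 5

Derivation:
Cofactor C_20 = 5
Entry delta = -3 - -4 = 1
Det delta = entry_delta * cofactor = 1 * 5 = 5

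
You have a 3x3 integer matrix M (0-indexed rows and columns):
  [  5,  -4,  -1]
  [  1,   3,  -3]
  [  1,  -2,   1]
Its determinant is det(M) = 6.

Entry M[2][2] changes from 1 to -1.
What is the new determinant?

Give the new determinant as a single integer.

Answer: -32

Derivation:
det is linear in row 2: changing M[2][2] by delta changes det by delta * cofactor(2,2).
Cofactor C_22 = (-1)^(2+2) * minor(2,2) = 19
Entry delta = -1 - 1 = -2
Det delta = -2 * 19 = -38
New det = 6 + -38 = -32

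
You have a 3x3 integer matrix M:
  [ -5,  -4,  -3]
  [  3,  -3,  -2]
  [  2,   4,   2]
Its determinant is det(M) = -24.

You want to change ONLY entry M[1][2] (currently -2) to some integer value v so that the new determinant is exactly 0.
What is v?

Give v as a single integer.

det is linear in entry M[1][2]: det = old_det + (v - -2) * C_12
Cofactor C_12 = 12
Want det = 0: -24 + (v - -2) * 12 = 0
  (v - -2) = 24 / 12 = 2
  v = -2 + (2) = 0

Answer: 0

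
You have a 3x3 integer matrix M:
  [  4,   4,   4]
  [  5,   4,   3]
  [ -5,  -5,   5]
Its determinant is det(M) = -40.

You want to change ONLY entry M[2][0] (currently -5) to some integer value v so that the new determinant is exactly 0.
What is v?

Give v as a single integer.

det is linear in entry M[2][0]: det = old_det + (v - -5) * C_20
Cofactor C_20 = -4
Want det = 0: -40 + (v - -5) * -4 = 0
  (v - -5) = 40 / -4 = -10
  v = -5 + (-10) = -15

Answer: -15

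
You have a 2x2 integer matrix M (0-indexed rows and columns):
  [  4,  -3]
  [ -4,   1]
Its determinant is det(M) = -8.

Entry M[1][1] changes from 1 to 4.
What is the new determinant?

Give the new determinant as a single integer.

Answer: 4

Derivation:
det is linear in row 1: changing M[1][1] by delta changes det by delta * cofactor(1,1).
Cofactor C_11 = (-1)^(1+1) * minor(1,1) = 4
Entry delta = 4 - 1 = 3
Det delta = 3 * 4 = 12
New det = -8 + 12 = 4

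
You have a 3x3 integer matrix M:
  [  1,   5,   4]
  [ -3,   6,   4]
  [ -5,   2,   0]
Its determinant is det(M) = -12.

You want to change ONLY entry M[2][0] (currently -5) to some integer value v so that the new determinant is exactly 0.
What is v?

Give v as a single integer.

Answer: -8

Derivation:
det is linear in entry M[2][0]: det = old_det + (v - -5) * C_20
Cofactor C_20 = -4
Want det = 0: -12 + (v - -5) * -4 = 0
  (v - -5) = 12 / -4 = -3
  v = -5 + (-3) = -8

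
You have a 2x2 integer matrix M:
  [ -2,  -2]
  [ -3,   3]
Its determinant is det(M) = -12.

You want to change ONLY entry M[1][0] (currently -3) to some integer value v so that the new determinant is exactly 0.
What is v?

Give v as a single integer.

det is linear in entry M[1][0]: det = old_det + (v - -3) * C_10
Cofactor C_10 = 2
Want det = 0: -12 + (v - -3) * 2 = 0
  (v - -3) = 12 / 2 = 6
  v = -3 + (6) = 3

Answer: 3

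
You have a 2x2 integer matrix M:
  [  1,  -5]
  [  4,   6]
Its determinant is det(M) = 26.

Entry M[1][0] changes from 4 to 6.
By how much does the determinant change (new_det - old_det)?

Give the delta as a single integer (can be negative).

Cofactor C_10 = 5
Entry delta = 6 - 4 = 2
Det delta = entry_delta * cofactor = 2 * 5 = 10

Answer: 10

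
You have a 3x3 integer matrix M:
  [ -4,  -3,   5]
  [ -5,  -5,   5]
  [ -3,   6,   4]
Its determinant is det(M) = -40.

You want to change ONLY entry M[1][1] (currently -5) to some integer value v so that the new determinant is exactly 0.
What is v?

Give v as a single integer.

Answer: -45

Derivation:
det is linear in entry M[1][1]: det = old_det + (v - -5) * C_11
Cofactor C_11 = -1
Want det = 0: -40 + (v - -5) * -1 = 0
  (v - -5) = 40 / -1 = -40
  v = -5 + (-40) = -45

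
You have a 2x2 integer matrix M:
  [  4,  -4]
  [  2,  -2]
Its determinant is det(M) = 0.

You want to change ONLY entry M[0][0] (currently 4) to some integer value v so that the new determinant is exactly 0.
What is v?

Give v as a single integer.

det is linear in entry M[0][0]: det = old_det + (v - 4) * C_00
Cofactor C_00 = -2
Want det = 0: 0 + (v - 4) * -2 = 0
  (v - 4) = 0 / -2 = 0
  v = 4 + (0) = 4

Answer: 4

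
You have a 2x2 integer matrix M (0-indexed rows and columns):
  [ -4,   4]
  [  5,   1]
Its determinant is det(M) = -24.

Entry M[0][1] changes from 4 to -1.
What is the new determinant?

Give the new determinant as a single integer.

Answer: 1

Derivation:
det is linear in row 0: changing M[0][1] by delta changes det by delta * cofactor(0,1).
Cofactor C_01 = (-1)^(0+1) * minor(0,1) = -5
Entry delta = -1 - 4 = -5
Det delta = -5 * -5 = 25
New det = -24 + 25 = 1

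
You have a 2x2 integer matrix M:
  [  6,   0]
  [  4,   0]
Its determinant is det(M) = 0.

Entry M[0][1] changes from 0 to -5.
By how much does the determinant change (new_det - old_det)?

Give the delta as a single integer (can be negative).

Cofactor C_01 = -4
Entry delta = -5 - 0 = -5
Det delta = entry_delta * cofactor = -5 * -4 = 20

Answer: 20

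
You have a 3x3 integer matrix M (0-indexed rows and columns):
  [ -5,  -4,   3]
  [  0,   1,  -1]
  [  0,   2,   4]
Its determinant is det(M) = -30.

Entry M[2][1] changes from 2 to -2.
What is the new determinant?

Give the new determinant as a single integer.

Answer: -10

Derivation:
det is linear in row 2: changing M[2][1] by delta changes det by delta * cofactor(2,1).
Cofactor C_21 = (-1)^(2+1) * minor(2,1) = -5
Entry delta = -2 - 2 = -4
Det delta = -4 * -5 = 20
New det = -30 + 20 = -10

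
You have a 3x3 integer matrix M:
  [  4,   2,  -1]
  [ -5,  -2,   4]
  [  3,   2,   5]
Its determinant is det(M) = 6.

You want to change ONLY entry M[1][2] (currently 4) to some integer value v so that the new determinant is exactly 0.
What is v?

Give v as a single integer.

Answer: 7

Derivation:
det is linear in entry M[1][2]: det = old_det + (v - 4) * C_12
Cofactor C_12 = -2
Want det = 0: 6 + (v - 4) * -2 = 0
  (v - 4) = -6 / -2 = 3
  v = 4 + (3) = 7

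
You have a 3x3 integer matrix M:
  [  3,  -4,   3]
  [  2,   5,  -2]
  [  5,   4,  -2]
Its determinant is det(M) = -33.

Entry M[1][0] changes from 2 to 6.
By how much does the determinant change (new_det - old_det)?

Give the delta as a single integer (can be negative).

Cofactor C_10 = 4
Entry delta = 6 - 2 = 4
Det delta = entry_delta * cofactor = 4 * 4 = 16

Answer: 16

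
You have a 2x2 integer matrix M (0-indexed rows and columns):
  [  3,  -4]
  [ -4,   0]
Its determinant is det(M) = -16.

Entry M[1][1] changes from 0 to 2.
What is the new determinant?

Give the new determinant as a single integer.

Answer: -10

Derivation:
det is linear in row 1: changing M[1][1] by delta changes det by delta * cofactor(1,1).
Cofactor C_11 = (-1)^(1+1) * minor(1,1) = 3
Entry delta = 2 - 0 = 2
Det delta = 2 * 3 = 6
New det = -16 + 6 = -10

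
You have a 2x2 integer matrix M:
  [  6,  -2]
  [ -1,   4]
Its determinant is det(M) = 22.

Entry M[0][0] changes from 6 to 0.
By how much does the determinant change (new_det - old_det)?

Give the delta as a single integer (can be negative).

Answer: -24

Derivation:
Cofactor C_00 = 4
Entry delta = 0 - 6 = -6
Det delta = entry_delta * cofactor = -6 * 4 = -24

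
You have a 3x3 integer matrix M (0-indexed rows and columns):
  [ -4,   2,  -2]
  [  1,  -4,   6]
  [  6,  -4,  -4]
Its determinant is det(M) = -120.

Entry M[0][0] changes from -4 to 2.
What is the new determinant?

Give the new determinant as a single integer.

Answer: 120

Derivation:
det is linear in row 0: changing M[0][0] by delta changes det by delta * cofactor(0,0).
Cofactor C_00 = (-1)^(0+0) * minor(0,0) = 40
Entry delta = 2 - -4 = 6
Det delta = 6 * 40 = 240
New det = -120 + 240 = 120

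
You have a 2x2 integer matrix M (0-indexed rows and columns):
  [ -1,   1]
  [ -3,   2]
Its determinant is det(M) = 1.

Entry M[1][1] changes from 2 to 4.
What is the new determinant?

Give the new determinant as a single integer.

det is linear in row 1: changing M[1][1] by delta changes det by delta * cofactor(1,1).
Cofactor C_11 = (-1)^(1+1) * minor(1,1) = -1
Entry delta = 4 - 2 = 2
Det delta = 2 * -1 = -2
New det = 1 + -2 = -1

Answer: -1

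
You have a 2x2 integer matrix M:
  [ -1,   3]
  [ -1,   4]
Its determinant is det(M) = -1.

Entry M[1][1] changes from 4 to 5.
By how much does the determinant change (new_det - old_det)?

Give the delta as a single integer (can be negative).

Answer: -1

Derivation:
Cofactor C_11 = -1
Entry delta = 5 - 4 = 1
Det delta = entry_delta * cofactor = 1 * -1 = -1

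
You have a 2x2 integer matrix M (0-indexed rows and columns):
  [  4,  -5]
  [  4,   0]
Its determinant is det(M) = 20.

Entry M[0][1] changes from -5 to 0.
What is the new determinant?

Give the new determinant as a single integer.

det is linear in row 0: changing M[0][1] by delta changes det by delta * cofactor(0,1).
Cofactor C_01 = (-1)^(0+1) * minor(0,1) = -4
Entry delta = 0 - -5 = 5
Det delta = 5 * -4 = -20
New det = 20 + -20 = 0

Answer: 0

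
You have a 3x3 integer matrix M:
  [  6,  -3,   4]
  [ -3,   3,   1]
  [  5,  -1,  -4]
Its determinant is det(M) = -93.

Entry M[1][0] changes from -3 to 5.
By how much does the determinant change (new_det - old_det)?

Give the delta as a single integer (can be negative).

Cofactor C_10 = -16
Entry delta = 5 - -3 = 8
Det delta = entry_delta * cofactor = 8 * -16 = -128

Answer: -128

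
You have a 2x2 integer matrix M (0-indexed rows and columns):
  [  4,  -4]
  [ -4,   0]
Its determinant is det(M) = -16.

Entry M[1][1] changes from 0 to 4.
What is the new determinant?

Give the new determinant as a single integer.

Answer: 0

Derivation:
det is linear in row 1: changing M[1][1] by delta changes det by delta * cofactor(1,1).
Cofactor C_11 = (-1)^(1+1) * minor(1,1) = 4
Entry delta = 4 - 0 = 4
Det delta = 4 * 4 = 16
New det = -16 + 16 = 0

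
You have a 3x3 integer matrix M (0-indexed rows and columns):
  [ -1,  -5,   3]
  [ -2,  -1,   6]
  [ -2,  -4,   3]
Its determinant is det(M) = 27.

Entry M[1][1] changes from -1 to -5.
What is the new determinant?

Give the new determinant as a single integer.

Answer: 15

Derivation:
det is linear in row 1: changing M[1][1] by delta changes det by delta * cofactor(1,1).
Cofactor C_11 = (-1)^(1+1) * minor(1,1) = 3
Entry delta = -5 - -1 = -4
Det delta = -4 * 3 = -12
New det = 27 + -12 = 15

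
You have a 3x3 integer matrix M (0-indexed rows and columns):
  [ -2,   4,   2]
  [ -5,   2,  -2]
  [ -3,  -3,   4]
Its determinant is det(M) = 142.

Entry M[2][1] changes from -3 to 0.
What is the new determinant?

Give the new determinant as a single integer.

det is linear in row 2: changing M[2][1] by delta changes det by delta * cofactor(2,1).
Cofactor C_21 = (-1)^(2+1) * minor(2,1) = -14
Entry delta = 0 - -3 = 3
Det delta = 3 * -14 = -42
New det = 142 + -42 = 100

Answer: 100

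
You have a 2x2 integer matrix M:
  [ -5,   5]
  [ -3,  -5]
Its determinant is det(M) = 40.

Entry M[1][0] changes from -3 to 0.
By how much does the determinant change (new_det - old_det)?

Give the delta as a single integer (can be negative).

Cofactor C_10 = -5
Entry delta = 0 - -3 = 3
Det delta = entry_delta * cofactor = 3 * -5 = -15

Answer: -15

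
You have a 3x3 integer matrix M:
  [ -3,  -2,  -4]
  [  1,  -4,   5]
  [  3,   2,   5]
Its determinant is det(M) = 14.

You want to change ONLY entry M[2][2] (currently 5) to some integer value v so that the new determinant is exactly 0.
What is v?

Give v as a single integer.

Answer: 4

Derivation:
det is linear in entry M[2][2]: det = old_det + (v - 5) * C_22
Cofactor C_22 = 14
Want det = 0: 14 + (v - 5) * 14 = 0
  (v - 5) = -14 / 14 = -1
  v = 5 + (-1) = 4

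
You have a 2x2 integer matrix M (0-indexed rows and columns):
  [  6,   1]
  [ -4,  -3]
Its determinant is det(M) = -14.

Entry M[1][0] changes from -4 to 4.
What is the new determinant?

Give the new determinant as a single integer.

det is linear in row 1: changing M[1][0] by delta changes det by delta * cofactor(1,0).
Cofactor C_10 = (-1)^(1+0) * minor(1,0) = -1
Entry delta = 4 - -4 = 8
Det delta = 8 * -1 = -8
New det = -14 + -8 = -22

Answer: -22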